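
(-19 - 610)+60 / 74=-23243 / 37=-628.19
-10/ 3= -3.33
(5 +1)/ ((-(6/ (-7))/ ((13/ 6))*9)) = 1.69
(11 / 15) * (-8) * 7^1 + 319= 4169 / 15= 277.93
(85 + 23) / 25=108 / 25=4.32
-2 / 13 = -0.15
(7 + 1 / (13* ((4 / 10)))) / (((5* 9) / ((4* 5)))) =3.20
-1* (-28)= 28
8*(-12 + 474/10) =1416/5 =283.20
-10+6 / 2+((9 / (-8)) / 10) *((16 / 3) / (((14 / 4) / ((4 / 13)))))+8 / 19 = -57331 / 8645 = -6.63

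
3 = 3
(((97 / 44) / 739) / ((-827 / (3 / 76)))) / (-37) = 291 / 75616738384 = 0.00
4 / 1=4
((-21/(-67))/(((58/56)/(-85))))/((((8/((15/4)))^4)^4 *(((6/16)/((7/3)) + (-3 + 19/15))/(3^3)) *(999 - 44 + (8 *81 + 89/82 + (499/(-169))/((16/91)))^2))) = 9442909916479212993621826171875/1577078658764388857313009141688322490368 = 0.00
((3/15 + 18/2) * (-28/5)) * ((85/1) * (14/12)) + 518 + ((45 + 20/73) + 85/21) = -34812476/7665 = -4541.75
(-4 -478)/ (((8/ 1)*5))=-241/ 20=-12.05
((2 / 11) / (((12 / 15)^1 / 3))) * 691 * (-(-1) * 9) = 4240.23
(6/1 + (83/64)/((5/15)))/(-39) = -0.25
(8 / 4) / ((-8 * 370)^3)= -1 / 12967168000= -0.00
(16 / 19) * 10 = 160 / 19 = 8.42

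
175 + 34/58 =5092/29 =175.59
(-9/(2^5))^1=-9/32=-0.28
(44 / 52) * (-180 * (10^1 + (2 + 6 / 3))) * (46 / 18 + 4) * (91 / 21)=-181720 / 3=-60573.33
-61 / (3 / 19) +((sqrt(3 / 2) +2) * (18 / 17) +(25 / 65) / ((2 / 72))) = -245555 / 663 +9 * sqrt(6) / 17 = -369.07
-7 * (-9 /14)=9 /2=4.50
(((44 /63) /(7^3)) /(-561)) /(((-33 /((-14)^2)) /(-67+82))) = 80 /247401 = 0.00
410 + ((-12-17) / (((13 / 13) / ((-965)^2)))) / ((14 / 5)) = -9644420.36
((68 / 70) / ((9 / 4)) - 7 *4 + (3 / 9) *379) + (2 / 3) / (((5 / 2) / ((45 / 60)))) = 98.97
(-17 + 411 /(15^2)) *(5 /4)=-569 /30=-18.97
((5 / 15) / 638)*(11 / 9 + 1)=10 / 8613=0.00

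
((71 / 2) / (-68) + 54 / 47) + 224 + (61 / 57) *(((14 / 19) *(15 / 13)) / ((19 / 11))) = 128327548345 / 569955464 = 225.15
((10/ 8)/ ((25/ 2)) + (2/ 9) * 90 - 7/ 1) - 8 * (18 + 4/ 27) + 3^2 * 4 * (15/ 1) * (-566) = -82558463/ 270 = -305772.09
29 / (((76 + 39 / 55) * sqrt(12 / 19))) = 1595 * sqrt(57) / 25314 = 0.48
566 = 566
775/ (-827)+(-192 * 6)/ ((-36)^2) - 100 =-757891/ 7443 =-101.83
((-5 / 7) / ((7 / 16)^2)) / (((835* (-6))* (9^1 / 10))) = 1280 / 1546587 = 0.00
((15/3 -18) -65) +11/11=-77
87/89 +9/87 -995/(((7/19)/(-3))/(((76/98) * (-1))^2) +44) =-40263504942/1860769369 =-21.64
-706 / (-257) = 706 / 257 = 2.75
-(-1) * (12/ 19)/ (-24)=-1/ 38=-0.03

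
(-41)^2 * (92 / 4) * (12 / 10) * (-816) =-189294048 / 5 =-37858809.60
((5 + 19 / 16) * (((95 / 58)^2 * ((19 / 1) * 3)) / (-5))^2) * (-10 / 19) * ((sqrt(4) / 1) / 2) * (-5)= 1378877630625 / 90531968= 15230.84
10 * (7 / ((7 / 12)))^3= 17280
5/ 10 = 1/ 2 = 0.50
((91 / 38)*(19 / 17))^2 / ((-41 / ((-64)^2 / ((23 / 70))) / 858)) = -509293424640 / 272527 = -1868781.53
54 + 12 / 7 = 390 / 7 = 55.71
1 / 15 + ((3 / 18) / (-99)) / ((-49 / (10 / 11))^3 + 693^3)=32932940649419 / 493994109778785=0.07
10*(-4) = -40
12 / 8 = 3 / 2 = 1.50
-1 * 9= -9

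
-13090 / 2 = -6545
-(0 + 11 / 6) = -11 / 6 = -1.83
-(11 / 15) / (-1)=11 / 15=0.73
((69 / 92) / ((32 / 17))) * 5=255 / 128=1.99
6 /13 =0.46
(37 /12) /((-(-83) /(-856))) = -31.80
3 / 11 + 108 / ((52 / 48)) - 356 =-36613 / 143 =-256.03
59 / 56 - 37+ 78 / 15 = -8609 / 280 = -30.75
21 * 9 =189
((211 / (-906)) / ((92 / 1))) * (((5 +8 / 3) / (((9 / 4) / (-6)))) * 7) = 1477 / 4077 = 0.36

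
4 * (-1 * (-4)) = 16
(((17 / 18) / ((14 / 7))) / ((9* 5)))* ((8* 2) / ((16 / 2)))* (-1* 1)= -17 / 810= -0.02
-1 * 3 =-3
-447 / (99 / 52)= -7748 / 33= -234.79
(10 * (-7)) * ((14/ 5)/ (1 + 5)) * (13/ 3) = -1274/ 9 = -141.56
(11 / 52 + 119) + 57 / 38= 6277 / 52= 120.71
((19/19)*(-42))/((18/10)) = -70/3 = -23.33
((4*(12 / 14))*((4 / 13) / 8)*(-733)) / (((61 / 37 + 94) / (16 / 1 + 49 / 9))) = -21.67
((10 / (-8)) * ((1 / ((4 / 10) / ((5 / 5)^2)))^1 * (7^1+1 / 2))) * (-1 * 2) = 375 / 8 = 46.88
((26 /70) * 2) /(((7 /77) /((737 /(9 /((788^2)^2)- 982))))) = -7388320146668032 /1204735525049455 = -6.13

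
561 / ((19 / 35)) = 19635 / 19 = 1033.42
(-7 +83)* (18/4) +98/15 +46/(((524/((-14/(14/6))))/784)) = -126572/1965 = -64.41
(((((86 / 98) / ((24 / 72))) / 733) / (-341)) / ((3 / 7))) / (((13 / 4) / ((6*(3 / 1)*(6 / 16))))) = -1161 / 22745723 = -0.00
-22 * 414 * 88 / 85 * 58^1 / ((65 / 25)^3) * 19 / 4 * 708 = -3908414030400 / 37349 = -104645747.69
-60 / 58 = -30 / 29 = -1.03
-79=-79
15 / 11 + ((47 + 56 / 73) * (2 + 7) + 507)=753429 / 803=938.27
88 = 88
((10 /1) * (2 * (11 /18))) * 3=110 /3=36.67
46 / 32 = 23 / 16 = 1.44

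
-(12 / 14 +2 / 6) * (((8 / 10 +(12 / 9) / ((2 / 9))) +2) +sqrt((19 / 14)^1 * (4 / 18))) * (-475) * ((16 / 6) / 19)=5000 * sqrt(133) / 1323 +44000 / 63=742.00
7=7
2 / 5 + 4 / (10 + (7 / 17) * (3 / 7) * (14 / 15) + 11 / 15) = 10658 / 13895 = 0.77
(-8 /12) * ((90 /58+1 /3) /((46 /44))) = -7216 /6003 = -1.20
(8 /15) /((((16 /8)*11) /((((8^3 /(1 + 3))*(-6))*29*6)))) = -178176 /55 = -3239.56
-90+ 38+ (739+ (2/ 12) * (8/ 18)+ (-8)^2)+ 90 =22709/ 27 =841.07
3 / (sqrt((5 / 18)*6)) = 3*sqrt(15) / 5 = 2.32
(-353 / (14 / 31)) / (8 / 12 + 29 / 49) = -229803 / 370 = -621.09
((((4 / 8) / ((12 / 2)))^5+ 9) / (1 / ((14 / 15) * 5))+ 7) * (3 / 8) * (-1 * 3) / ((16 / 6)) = -18289159 / 884736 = -20.67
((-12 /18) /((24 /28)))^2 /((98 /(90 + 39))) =43 /54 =0.80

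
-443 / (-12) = 443 / 12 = 36.92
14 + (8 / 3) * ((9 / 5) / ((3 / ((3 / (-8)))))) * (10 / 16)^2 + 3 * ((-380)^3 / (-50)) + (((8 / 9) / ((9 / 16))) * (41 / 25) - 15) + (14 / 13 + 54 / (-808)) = 560237377170761 / 170164800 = 3292322.37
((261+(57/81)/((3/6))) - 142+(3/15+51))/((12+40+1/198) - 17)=4.90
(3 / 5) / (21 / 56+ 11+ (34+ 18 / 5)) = 8 / 653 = 0.01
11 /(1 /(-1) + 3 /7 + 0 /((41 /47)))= -77 /4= -19.25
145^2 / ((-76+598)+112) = 33.16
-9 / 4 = -2.25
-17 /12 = -1.42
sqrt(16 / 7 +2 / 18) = sqrt(1057) / 21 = 1.55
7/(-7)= -1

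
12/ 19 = 0.63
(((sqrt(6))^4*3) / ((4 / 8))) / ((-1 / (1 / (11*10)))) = -108 / 55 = -1.96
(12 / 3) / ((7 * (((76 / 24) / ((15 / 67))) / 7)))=0.28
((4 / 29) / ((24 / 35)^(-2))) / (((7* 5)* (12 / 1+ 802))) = 1152 / 506053625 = 0.00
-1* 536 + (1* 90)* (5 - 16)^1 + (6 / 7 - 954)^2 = 44440810 / 49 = 906955.31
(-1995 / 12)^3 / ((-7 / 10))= 210056875 / 32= 6564277.34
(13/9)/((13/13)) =13/9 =1.44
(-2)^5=-32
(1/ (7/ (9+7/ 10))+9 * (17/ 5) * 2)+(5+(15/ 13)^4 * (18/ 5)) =147879591/ 1999270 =73.97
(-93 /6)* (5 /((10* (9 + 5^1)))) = -31 /56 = -0.55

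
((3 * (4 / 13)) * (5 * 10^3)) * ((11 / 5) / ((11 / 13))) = 12000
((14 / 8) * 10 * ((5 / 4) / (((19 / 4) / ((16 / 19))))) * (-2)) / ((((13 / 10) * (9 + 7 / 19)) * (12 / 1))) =-3500 / 65949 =-0.05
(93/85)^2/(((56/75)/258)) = 3347163/8092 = 413.64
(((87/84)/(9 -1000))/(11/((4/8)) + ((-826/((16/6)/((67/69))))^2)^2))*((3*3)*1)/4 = -1168616016/4066971350857690083641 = -0.00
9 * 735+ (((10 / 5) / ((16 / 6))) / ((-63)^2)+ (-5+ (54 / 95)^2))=315711023497 / 47760300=6610.32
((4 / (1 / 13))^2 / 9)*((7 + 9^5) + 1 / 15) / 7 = 2395314064 / 945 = 2534723.88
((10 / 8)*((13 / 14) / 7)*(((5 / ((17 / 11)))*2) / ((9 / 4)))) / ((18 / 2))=3575 / 67473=0.05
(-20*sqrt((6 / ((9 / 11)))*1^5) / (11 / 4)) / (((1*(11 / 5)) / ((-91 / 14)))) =2600*sqrt(66) / 363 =58.19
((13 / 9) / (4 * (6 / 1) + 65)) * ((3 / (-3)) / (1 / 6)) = -26 / 267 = -0.10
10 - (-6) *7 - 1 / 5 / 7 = 1819 / 35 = 51.97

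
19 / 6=3.17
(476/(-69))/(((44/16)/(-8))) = 15232/759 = 20.07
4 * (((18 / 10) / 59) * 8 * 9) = 2592 / 295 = 8.79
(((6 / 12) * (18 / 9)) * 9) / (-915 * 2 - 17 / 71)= -639 / 129947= -0.00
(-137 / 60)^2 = 18769 / 3600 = 5.21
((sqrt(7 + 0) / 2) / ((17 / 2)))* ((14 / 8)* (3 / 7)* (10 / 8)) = 15* sqrt(7) / 272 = 0.15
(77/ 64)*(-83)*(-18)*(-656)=-2358279/ 2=-1179139.50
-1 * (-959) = 959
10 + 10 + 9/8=169/8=21.12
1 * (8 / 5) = 8 / 5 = 1.60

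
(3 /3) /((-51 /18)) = -0.35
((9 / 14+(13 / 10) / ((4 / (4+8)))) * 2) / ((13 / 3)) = 954 / 455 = 2.10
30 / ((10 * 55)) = 3 / 55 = 0.05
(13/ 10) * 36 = 234/ 5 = 46.80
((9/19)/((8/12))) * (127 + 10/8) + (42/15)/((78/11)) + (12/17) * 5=2520707/26520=95.05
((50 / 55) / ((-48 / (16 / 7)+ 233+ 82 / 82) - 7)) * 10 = 50 / 1133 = 0.04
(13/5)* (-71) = -923/5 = -184.60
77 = 77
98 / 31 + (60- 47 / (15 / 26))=-8512 / 465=-18.31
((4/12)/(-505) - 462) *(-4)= 2799724/1515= 1848.00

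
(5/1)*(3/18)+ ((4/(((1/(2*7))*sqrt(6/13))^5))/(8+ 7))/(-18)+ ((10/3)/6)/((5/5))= 25/18 - 22723064*sqrt(78)/3645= -55056.13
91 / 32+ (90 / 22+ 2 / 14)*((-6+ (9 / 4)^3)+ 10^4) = 52191621 / 1232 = 42363.33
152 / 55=2.76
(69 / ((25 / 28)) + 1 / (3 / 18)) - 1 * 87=-93 / 25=-3.72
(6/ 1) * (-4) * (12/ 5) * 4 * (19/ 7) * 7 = -21888/ 5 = -4377.60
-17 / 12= -1.42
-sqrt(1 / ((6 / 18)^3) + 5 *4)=-sqrt(47)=-6.86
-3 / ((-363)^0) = -3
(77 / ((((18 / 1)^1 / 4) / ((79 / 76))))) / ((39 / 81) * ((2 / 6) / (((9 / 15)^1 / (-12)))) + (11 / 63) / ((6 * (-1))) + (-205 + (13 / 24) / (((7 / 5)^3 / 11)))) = -75112884 / 870226657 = -0.09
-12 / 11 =-1.09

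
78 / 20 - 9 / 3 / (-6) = 22 / 5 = 4.40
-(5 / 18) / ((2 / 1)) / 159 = -5 / 5724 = -0.00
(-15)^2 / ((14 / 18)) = 2025 / 7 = 289.29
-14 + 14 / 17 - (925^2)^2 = -12445600390849 / 17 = -732094140638.18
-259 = -259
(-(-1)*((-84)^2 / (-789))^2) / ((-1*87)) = -1843968 / 2005901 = -0.92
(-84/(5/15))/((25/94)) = -23688/25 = -947.52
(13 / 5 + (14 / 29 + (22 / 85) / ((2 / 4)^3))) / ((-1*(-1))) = 12703 / 2465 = 5.15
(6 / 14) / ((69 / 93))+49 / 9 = 8726 / 1449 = 6.02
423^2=178929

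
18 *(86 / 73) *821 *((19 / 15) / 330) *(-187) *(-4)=91222952 / 1825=49985.18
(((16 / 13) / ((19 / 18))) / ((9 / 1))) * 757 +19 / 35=852533 / 8645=98.62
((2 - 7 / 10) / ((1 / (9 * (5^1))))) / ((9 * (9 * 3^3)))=13 / 486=0.03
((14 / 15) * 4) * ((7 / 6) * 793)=155428 / 45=3453.96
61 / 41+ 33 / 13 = 2146 / 533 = 4.03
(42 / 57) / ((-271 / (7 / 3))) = -98 / 15447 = -0.01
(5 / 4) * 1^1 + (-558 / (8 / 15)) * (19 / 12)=-26485 / 16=-1655.31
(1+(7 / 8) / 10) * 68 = 1479 / 20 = 73.95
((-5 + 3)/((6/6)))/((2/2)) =-2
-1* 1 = -1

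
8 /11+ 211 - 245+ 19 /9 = -3085 /99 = -31.16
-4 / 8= -1 / 2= -0.50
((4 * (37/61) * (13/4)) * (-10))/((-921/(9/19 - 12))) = -351130/355813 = -0.99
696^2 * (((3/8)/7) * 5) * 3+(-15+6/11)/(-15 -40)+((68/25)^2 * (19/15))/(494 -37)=1412583629490907/3628865625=389263.14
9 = 9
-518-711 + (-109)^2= 10652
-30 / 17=-1.76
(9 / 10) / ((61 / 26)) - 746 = -227413 / 305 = -745.62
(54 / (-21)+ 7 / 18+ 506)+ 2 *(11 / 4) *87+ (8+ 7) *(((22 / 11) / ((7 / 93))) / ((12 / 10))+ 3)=85646 / 63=1359.46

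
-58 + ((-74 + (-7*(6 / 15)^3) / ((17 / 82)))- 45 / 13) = -137.62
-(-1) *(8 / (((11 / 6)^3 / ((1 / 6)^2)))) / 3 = 16 / 1331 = 0.01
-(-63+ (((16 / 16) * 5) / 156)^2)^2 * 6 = -2350527458449 / 98706816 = -23813.22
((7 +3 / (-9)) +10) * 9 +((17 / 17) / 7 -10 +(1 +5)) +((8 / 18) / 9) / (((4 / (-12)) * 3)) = 82835 / 567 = 146.09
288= 288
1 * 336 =336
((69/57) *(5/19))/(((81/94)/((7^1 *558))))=4691540/3249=1444.00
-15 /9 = -5 /3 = -1.67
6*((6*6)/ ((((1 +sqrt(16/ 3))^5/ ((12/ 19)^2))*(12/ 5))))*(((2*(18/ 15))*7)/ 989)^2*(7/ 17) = -6114813368832/ 11143855507700305 +3599524583424*sqrt(3)/ 11143855507700305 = 0.00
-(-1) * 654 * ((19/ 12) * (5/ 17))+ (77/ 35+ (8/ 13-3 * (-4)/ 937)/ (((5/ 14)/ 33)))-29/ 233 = 35190775195/ 96497882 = 364.68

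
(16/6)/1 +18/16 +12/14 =781/168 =4.65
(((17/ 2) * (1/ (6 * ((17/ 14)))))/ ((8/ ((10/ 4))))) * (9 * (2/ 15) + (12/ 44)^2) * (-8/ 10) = -1799/ 4840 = -0.37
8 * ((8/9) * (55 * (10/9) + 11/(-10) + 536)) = 1716512/405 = 4238.30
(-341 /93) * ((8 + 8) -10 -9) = 11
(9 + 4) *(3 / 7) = 39 / 7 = 5.57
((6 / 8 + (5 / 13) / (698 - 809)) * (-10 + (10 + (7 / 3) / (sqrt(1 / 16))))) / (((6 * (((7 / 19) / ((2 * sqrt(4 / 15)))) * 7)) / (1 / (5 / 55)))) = 1801162 * sqrt(15) / 1363635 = 5.12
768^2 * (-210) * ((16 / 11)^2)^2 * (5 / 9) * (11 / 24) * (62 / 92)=-95140126.67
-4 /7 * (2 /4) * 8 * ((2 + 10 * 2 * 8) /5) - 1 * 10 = -2942 /35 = -84.06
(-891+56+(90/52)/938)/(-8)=20363935/195104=104.37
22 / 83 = 0.27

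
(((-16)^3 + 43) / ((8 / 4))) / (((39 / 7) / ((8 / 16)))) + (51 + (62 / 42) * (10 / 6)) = -420655 / 3276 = -128.41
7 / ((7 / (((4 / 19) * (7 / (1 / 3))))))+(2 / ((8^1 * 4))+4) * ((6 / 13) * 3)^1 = 1527 / 152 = 10.05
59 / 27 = 2.19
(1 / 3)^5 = 1 / 243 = 0.00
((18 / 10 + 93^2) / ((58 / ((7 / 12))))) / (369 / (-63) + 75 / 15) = -117747 / 1160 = -101.51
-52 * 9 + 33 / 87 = -13561 / 29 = -467.62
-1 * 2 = -2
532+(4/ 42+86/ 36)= 67345/ 126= 534.48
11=11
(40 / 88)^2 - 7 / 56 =79 / 968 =0.08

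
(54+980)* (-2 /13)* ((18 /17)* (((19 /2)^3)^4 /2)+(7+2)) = -10298554318738844829 /226304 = -45507610642051.60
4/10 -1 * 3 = -13/5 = -2.60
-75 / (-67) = 75 / 67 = 1.12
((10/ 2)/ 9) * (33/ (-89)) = -55/ 267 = -0.21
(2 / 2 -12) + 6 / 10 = -52 / 5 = -10.40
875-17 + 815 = 1673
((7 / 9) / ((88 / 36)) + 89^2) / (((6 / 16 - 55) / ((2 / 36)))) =-348538 / 43263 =-8.06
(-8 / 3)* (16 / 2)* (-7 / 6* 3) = 224 / 3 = 74.67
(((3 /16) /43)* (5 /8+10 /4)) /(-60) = -5 /22016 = -0.00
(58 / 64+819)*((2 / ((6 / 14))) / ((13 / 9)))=2648.93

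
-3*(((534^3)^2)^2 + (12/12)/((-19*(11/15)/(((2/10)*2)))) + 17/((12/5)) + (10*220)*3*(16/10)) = -1348412023887074117957423544070382621/836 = -1612933042927122150666775000000000.00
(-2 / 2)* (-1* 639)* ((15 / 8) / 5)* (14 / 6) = 4473 / 8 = 559.12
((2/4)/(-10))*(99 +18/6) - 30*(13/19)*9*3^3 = -948669/190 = -4992.99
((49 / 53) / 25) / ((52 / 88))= 1078 / 17225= 0.06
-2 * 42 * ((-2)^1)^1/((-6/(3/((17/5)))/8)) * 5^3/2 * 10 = -123529.41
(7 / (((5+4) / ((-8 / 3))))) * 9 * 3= -56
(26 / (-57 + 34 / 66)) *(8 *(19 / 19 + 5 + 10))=-13728 / 233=-58.92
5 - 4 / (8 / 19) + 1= -7 / 2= -3.50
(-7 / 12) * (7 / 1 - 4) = -7 / 4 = -1.75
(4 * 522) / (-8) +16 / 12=-779 / 3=-259.67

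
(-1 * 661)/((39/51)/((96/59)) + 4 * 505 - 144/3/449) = -484359648/1480457407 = -0.33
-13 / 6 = -2.17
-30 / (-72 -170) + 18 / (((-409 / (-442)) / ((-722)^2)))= 501827602119 / 49489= 10140184.73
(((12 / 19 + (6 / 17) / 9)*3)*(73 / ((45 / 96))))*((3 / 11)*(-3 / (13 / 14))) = -981120 / 3553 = -276.14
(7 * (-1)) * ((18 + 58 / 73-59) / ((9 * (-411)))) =-20545 / 270027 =-0.08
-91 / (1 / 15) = -1365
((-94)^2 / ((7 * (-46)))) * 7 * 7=-30926 / 23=-1344.61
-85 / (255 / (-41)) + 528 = 1625 / 3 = 541.67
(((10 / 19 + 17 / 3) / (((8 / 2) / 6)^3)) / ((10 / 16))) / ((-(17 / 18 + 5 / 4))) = -114372 / 7505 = -15.24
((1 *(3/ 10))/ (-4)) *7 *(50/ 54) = -35/ 72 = -0.49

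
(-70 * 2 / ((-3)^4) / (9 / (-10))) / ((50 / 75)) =700 / 243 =2.88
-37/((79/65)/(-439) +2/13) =-1055795/4311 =-244.91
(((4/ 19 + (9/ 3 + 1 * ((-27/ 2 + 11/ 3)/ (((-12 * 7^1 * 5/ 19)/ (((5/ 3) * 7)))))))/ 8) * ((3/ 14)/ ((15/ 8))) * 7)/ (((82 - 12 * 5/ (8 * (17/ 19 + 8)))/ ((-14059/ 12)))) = -16382320045/ 1350921888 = -12.13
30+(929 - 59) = 900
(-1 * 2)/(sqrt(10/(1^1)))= -sqrt(10)/5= -0.63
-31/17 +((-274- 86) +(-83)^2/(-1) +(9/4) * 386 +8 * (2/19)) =-4122437/646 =-6381.48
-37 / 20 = -1.85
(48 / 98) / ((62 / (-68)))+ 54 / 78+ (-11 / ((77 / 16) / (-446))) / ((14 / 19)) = 1383.67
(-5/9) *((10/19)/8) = -25/684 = -0.04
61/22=2.77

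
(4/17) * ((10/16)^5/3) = 3125/417792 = 0.01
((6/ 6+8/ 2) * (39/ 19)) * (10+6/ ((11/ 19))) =43680/ 209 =209.00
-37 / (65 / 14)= -518 / 65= -7.97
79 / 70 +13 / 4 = 613 / 140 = 4.38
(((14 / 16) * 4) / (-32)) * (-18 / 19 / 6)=21 / 1216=0.02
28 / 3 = 9.33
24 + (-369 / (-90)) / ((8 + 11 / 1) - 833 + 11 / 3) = 583317 / 24310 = 23.99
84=84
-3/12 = -1/4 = -0.25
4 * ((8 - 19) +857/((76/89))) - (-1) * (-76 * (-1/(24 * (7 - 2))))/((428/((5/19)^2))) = 3970.37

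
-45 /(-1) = 45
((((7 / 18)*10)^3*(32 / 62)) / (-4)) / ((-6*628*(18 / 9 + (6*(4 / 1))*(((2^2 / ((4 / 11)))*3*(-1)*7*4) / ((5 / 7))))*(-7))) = 30625 / 3304405983276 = 0.00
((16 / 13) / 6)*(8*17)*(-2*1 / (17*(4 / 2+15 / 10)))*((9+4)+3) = -4096 / 273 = -15.00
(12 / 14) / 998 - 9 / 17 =-31386 / 59381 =-0.53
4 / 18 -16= -15.78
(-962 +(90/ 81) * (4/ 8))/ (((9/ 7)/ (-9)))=60571/ 9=6730.11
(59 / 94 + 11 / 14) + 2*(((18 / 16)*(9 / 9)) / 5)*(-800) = -117975 / 329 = -358.59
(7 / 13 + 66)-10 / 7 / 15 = 18139 / 273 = 66.44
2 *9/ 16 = 9/ 8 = 1.12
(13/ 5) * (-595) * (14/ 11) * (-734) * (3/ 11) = 47690916/ 121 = 394139.80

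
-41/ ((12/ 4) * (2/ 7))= -287/ 6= -47.83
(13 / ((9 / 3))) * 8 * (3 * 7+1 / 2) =2236 / 3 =745.33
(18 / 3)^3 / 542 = 108 / 271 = 0.40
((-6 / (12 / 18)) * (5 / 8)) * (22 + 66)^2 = -43560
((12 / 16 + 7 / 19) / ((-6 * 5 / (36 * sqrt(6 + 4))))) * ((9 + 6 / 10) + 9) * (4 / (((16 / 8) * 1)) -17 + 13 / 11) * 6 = 113832 * sqrt(10) / 55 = 6544.88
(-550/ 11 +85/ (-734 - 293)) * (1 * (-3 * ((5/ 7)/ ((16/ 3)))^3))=520779375/ 1442861056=0.36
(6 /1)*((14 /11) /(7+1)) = 21 /22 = 0.95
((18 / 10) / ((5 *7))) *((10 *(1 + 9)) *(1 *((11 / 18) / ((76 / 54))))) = 297 / 133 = 2.23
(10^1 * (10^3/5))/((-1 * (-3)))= 2000/3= 666.67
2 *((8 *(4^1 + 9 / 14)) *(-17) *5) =-44200 / 7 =-6314.29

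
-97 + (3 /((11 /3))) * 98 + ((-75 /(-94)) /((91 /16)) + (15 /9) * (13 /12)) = -25189165 /1693692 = -14.87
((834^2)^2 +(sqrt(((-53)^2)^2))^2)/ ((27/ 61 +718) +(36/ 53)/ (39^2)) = 264340492507817609/ 392540769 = 673409014.77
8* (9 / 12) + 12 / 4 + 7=16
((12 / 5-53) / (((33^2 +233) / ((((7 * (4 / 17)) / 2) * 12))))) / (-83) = 21252 / 4663355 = 0.00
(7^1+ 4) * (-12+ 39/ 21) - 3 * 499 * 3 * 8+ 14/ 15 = -3784057/ 105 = -36038.64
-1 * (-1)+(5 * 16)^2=6401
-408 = -408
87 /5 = 17.40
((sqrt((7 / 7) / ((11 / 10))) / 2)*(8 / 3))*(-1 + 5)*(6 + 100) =1696*sqrt(110) / 33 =539.02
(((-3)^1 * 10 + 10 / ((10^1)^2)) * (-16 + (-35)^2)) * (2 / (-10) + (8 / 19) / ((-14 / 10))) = 120376503 / 6650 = 18101.73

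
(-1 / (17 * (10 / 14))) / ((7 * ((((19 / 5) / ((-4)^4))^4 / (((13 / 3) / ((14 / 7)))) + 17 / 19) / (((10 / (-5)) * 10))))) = 1326071152640000 / 5042560167241049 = 0.26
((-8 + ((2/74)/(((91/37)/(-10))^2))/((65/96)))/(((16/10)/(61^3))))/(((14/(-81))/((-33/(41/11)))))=-3296016657925695/61792822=-53339798.24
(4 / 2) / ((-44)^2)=1 / 968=0.00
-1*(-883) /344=883 /344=2.57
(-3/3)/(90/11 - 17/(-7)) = -77/817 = -0.09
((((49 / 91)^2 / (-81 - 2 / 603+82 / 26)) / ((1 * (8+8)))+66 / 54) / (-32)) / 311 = -1396013533 / 11369268937728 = -0.00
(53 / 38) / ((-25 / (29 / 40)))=-1537 / 38000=-0.04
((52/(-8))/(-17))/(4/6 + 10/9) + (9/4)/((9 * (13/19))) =4105/7072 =0.58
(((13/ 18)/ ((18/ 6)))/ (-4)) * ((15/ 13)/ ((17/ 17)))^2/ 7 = -25/ 2184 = -0.01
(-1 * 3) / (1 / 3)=-9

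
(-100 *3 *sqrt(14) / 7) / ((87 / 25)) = -2500 *sqrt(14) / 203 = -46.08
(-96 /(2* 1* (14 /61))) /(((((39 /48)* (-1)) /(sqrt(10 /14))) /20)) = 468480* sqrt(35) /637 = 4350.97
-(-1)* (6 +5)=11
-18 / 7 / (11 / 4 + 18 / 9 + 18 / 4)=-72 / 259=-0.28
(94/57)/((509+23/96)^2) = 288768/45408836611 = 0.00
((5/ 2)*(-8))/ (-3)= 20/ 3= 6.67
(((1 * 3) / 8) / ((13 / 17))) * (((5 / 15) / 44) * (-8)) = -17 / 572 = -0.03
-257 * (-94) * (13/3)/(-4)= -157027/6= -26171.17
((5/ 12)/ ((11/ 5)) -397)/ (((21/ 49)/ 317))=-116229001/ 396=-293507.58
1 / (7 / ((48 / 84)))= 0.08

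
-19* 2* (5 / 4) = -95 / 2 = -47.50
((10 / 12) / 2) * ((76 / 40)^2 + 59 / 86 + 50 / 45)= 209257 / 92880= 2.25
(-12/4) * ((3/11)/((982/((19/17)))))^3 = -555579/6192404006684104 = -0.00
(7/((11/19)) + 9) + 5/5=243/11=22.09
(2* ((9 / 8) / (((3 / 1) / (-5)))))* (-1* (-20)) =-75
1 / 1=1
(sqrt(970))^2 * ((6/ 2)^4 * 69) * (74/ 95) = 80235684/ 19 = 4222930.74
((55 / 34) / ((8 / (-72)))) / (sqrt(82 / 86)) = -495 * sqrt(1763) / 1394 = -14.91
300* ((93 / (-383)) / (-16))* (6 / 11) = 20925 / 8426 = 2.48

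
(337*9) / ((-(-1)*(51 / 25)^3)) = 5265625 / 14739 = 357.26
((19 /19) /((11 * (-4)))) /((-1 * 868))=1 /38192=0.00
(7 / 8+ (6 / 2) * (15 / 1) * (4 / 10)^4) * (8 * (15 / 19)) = 6081 / 475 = 12.80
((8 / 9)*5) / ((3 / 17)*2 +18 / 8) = 2720 / 1593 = 1.71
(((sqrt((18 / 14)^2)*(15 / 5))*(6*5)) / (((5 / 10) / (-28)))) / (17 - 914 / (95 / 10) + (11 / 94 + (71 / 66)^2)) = 5041320768 / 60632969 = 83.14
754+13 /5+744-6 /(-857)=6430101 /4285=1500.61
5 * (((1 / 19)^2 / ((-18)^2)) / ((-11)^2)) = 5 / 14152644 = 0.00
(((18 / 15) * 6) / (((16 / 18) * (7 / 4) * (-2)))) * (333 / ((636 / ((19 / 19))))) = -8991 / 7420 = -1.21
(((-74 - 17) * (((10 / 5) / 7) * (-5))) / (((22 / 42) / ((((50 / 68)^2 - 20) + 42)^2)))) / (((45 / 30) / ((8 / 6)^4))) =19771526290880 / 74417211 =265684.86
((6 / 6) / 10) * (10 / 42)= 0.02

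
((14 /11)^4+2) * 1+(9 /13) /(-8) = 6908823 /1522664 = 4.54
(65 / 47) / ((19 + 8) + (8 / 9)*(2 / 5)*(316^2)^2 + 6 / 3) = 2925 / 7498358054807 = 0.00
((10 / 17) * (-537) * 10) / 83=-53700 / 1411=-38.06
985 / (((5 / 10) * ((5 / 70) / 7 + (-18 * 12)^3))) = -0.00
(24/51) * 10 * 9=42.35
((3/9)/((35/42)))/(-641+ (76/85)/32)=-272/435861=-0.00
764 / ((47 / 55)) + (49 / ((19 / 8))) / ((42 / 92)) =2516212 / 2679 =939.24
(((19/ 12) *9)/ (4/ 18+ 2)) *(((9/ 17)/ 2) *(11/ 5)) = 3.73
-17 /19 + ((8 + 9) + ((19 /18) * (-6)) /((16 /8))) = 1475 /114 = 12.94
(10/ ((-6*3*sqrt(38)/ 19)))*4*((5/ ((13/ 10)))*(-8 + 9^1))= -500*sqrt(38)/ 117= -26.34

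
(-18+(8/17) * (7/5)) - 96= -9634/85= -113.34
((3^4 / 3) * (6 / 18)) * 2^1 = 18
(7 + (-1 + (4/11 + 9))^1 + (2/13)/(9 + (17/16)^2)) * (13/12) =5702453/342276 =16.66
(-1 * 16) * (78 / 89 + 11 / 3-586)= 2483984 / 267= 9303.31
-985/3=-328.33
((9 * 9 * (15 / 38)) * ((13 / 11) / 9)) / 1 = 1755 / 418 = 4.20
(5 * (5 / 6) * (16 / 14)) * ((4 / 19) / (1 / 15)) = 2000 / 133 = 15.04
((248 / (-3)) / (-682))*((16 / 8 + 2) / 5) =0.10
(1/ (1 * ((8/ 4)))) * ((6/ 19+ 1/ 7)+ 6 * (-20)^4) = 127680061/ 266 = 480000.23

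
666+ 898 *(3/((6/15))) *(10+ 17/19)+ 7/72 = 74042.15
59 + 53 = 112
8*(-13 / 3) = -104 / 3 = -34.67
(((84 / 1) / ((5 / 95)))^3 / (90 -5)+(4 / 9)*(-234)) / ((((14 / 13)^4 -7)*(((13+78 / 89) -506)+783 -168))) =-1291728213991423 / 18766770645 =-68830.61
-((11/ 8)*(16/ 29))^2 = -484/ 841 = -0.58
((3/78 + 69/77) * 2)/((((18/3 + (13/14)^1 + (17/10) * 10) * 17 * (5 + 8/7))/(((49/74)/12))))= 641753/15548238420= 0.00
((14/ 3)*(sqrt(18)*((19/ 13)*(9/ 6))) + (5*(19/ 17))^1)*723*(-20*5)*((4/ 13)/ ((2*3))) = -181653.61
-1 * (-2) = 2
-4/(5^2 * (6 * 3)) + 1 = 223/225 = 0.99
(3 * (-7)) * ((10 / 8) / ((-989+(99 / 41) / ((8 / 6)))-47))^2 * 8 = -7060200 / 28766534449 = -0.00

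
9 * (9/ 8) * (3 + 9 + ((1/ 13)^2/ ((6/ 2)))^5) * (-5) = -2009976811158425/ 3308603804376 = -607.50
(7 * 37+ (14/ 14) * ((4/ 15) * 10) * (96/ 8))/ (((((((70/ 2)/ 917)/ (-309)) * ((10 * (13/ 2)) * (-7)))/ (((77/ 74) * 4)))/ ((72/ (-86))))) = -9329276088/ 517075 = -18042.40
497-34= 463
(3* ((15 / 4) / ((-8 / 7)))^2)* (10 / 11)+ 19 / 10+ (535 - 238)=9243899 / 28160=328.26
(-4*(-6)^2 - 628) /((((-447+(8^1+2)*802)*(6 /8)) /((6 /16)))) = -386 /7573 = -0.05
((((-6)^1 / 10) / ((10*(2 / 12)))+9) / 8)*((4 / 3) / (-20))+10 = 1241 / 125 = 9.93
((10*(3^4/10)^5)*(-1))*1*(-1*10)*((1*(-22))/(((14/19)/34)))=-12388544976753/3500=-3539584279.07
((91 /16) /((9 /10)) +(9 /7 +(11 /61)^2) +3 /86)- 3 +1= 457443863 /80641512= 5.67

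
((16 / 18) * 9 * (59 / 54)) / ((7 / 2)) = 472 / 189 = 2.50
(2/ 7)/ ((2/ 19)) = 19/ 7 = 2.71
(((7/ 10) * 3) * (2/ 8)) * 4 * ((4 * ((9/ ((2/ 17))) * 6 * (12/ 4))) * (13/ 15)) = 250614/ 25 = 10024.56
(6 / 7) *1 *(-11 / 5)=-66 / 35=-1.89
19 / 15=1.27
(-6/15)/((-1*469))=2/2345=0.00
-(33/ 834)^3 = -1331/ 21484952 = -0.00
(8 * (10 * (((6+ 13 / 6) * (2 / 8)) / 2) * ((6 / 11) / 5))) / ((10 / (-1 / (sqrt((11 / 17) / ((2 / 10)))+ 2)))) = -1666 / 715+ 49 * sqrt(935) / 715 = -0.23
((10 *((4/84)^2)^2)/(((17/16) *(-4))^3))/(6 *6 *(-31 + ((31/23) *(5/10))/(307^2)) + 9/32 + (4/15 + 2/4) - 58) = 221975244800/388712662628690015469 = 0.00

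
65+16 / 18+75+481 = 621.89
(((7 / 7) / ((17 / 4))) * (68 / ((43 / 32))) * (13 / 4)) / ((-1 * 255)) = -1664 / 10965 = -0.15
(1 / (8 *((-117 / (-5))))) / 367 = 5 / 343512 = 0.00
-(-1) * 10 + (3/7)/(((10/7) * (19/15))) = 389/38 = 10.24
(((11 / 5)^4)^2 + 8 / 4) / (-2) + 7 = -209671381 / 781250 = -268.38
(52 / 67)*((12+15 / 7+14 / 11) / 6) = 30862 / 15477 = 1.99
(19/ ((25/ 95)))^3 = 47045881/ 125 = 376367.05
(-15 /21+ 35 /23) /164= 65 /13202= 0.00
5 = 5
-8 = -8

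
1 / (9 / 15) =5 / 3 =1.67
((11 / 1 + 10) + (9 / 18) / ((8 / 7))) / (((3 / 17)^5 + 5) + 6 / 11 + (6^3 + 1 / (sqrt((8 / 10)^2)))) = 5357120461 / 55675475452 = 0.10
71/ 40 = 1.78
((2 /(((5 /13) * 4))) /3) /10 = 13 /300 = 0.04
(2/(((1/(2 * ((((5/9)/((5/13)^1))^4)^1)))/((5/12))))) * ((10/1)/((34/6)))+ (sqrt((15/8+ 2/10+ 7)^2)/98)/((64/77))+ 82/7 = 98454373321/3997486080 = 24.63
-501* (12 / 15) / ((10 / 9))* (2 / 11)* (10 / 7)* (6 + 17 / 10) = -18036 / 25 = -721.44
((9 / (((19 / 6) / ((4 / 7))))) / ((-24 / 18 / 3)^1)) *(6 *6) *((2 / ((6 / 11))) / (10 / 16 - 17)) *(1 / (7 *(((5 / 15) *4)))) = 3.16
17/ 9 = 1.89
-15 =-15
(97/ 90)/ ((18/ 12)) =97/ 135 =0.72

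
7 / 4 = 1.75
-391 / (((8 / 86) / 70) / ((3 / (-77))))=252195 / 22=11463.41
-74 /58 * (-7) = 259 /29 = 8.93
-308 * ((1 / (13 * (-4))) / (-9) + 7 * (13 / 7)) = -468545 / 117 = -4004.66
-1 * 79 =-79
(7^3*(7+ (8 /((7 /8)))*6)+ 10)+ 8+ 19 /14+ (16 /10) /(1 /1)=1486657 /70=21237.96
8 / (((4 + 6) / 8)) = 32 / 5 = 6.40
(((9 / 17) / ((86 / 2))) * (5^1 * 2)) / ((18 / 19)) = 95 / 731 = 0.13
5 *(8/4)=10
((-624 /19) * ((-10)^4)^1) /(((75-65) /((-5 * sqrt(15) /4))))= 780000 * sqrt(15) /19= 158996.16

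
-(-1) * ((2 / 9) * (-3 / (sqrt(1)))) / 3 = -2 / 9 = -0.22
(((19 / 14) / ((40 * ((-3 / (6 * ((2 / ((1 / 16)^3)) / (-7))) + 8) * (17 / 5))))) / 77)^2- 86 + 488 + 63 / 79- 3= 45562625626463190045280 / 113964267492661777191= 399.80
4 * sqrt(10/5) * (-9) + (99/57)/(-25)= -50.98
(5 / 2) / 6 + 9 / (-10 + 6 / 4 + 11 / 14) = -3 / 4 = -0.75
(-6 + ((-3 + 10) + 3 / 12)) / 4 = 5 / 16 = 0.31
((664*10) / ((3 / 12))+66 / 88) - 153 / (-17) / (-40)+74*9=1089061 / 40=27226.52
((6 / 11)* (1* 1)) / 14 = 3 / 77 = 0.04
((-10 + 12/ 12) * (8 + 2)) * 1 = -90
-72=-72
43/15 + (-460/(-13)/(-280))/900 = 469537/163800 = 2.87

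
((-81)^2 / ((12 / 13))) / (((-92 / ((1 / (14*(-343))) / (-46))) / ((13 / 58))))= -369603 / 4714718848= -0.00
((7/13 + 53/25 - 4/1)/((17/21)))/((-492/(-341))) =-260183/226525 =-1.15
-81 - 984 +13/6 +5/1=-6347/6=-1057.83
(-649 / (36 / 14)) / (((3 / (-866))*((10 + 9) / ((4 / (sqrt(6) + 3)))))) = 2814.60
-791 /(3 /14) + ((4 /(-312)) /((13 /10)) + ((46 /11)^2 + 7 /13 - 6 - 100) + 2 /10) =-386395831 /102245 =-3779.12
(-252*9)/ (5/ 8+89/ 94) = -284256/ 197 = -1442.92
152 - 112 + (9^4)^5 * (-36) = -437675956526049436796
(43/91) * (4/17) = 172/1547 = 0.11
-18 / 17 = -1.06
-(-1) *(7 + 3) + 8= 18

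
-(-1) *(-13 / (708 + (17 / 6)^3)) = -2808 / 157841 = -0.02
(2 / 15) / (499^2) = 2 / 3735015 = 0.00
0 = 0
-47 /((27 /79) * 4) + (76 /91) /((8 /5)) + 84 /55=-17475863 /540540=-32.33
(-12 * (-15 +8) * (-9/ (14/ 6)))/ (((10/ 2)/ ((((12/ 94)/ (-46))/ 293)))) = 972/ 1583665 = 0.00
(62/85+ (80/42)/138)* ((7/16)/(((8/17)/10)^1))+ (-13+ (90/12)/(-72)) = -41033/6624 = -6.19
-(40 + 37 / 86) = -3477 / 86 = -40.43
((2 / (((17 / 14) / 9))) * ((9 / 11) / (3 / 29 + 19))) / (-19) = -32886 / 984181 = -0.03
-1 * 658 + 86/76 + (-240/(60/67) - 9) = -35487/38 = -933.87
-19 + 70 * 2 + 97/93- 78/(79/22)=737062/7347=100.32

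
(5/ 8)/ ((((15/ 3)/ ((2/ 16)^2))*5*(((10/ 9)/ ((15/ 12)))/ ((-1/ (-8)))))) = 9/ 163840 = 0.00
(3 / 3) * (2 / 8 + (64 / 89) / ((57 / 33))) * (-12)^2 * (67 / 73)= 10870884 / 123443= 88.06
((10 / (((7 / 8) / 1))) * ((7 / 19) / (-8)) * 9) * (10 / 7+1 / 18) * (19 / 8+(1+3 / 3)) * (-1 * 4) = 4675 / 38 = 123.03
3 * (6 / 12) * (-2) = -3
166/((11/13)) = 2158/11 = 196.18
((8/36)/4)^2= 1/324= 0.00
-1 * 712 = -712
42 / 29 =1.45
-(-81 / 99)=9 / 11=0.82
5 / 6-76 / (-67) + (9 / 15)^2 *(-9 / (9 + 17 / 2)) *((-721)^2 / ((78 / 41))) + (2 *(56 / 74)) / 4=-1222722058859 / 24170250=-50587.89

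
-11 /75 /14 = -11 /1050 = -0.01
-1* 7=-7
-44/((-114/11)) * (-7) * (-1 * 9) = 5082/19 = 267.47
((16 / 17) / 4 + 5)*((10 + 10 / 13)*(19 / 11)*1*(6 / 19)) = 74760 / 2431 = 30.75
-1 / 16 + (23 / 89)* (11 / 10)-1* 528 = -3757781 / 7120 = -527.78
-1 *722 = -722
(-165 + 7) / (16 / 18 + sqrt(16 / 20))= 14220 - 6399* sqrt(5)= -88.60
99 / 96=33 / 32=1.03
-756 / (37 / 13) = -9828 / 37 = -265.62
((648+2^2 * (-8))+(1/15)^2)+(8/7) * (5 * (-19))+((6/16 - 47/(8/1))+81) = 1836239/3150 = 582.93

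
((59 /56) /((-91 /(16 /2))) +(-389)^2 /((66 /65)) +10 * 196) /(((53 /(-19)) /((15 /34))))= -603045220945 /25253228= -23879.93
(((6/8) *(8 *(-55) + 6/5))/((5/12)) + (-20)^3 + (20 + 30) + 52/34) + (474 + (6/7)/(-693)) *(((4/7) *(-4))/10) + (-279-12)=-43957365863/4810575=-9137.65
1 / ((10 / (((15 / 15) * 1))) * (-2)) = -1 / 20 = -0.05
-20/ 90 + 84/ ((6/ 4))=502/ 9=55.78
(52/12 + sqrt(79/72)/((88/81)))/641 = 27 * sqrt(158)/225632 + 13/1923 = 0.01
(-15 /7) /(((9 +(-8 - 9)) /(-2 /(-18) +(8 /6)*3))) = 1.10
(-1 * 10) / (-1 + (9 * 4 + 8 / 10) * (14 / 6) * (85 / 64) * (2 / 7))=-120 / 379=-0.32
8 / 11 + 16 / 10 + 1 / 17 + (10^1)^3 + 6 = 942841 / 935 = 1008.39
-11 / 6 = -1.83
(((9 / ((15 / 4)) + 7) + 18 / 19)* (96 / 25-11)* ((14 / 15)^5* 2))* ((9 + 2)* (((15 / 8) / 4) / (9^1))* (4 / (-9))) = 26.72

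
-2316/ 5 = -463.20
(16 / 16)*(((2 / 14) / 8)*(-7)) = -1 / 8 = -0.12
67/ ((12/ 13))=871/ 12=72.58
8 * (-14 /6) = -56 /3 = -18.67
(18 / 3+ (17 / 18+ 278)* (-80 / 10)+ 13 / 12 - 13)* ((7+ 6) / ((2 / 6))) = -1047137 / 12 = -87261.42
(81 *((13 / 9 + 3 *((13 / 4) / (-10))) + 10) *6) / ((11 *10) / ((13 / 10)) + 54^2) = 1322919 / 780160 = 1.70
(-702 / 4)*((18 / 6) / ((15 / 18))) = -3159 / 5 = -631.80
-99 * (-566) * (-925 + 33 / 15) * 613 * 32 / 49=-5071537823616 / 245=-20700154382.11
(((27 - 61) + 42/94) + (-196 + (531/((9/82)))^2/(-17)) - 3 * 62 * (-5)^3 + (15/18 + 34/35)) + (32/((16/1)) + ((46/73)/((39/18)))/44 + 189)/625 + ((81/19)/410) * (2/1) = -1353815.30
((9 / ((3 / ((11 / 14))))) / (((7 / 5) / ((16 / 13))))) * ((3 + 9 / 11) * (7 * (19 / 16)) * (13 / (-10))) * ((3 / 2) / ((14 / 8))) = -73.29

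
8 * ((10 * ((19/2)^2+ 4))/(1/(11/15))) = 16588/3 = 5529.33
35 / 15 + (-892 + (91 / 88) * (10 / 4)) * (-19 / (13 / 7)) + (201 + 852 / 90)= 106531537 / 11440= 9312.20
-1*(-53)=53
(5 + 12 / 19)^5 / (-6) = -14025517307 / 14856594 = -944.06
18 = 18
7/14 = 1/2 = 0.50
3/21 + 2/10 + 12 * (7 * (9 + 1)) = 29412/35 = 840.34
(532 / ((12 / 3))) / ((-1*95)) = -7 / 5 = -1.40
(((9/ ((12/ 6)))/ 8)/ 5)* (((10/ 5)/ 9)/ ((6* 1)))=1/ 240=0.00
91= 91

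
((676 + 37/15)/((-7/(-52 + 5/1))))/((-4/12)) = -478319/35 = -13666.26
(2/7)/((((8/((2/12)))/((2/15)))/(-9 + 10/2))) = -1/315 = -0.00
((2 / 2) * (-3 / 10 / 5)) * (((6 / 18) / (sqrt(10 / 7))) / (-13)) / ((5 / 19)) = 19 * sqrt(70) / 32500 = 0.00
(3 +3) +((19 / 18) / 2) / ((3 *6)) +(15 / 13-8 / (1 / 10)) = -613409 / 8424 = -72.82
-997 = -997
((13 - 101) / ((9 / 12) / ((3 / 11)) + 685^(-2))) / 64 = -5161475 / 10322958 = -0.50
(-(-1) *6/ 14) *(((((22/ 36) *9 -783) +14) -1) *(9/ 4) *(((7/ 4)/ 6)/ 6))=-4587/ 128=-35.84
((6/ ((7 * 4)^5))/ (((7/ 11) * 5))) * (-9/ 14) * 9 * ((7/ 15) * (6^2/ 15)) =-2673/ 3764768000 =-0.00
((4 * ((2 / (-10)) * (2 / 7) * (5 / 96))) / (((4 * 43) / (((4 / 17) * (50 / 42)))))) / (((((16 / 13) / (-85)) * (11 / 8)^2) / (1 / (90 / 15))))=1625 / 13767138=0.00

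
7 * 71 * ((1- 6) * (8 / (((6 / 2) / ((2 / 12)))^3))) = -2485 / 729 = -3.41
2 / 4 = 1 / 2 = 0.50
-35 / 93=-0.38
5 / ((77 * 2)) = 5 / 154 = 0.03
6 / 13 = 0.46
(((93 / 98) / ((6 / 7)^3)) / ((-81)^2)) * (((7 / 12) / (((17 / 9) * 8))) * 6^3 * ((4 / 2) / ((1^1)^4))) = 1519 / 396576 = 0.00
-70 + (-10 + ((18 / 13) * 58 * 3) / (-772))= -80.31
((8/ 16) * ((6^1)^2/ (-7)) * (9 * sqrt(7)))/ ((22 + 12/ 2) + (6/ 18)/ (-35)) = -2430 * sqrt(7)/ 2939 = -2.19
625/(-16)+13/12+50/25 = -1727/48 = -35.98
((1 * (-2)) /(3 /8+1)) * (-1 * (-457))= -664.73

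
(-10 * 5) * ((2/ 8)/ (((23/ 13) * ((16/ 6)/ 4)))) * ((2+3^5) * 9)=-2149875/ 92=-23368.21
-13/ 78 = -1/ 6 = -0.17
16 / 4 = 4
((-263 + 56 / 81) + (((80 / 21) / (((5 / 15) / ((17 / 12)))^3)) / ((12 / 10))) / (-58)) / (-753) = 70115681 / 198105264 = 0.35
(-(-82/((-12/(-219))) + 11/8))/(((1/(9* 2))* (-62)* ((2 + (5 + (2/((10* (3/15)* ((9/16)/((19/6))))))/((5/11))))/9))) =-130793535/649016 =-201.53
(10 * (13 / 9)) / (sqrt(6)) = 65 * sqrt(6) / 27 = 5.90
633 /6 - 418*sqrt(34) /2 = 211 /2 - 209*sqrt(34) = -1113.17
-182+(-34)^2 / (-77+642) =-101674 / 565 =-179.95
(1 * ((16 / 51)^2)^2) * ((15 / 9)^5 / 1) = 204800000 / 1643943843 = 0.12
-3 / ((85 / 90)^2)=-972 / 289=-3.36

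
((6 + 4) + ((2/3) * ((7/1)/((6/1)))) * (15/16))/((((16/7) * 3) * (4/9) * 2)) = 3605/2048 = 1.76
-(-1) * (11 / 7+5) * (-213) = -9798 / 7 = -1399.71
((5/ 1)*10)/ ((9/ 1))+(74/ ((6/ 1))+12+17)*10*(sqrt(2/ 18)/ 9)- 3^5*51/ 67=-890603/ 5427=-164.11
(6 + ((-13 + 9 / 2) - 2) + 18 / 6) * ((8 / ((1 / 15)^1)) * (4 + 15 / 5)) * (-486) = 612360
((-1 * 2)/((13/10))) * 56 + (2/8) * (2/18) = -86.13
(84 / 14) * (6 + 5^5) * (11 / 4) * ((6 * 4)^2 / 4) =7439256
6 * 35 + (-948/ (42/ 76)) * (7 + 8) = -178650/ 7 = -25521.43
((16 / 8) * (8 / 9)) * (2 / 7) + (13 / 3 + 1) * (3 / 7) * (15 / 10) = 248 / 63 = 3.94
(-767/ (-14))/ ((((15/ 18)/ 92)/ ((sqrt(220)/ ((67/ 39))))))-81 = -81+16511976 * sqrt(55)/ 2345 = 52139.08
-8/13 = -0.62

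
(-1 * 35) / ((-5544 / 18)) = 5 / 44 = 0.11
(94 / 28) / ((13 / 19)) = 893 / 182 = 4.91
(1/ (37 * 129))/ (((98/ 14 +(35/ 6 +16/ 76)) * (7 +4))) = 38/ 26023987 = 0.00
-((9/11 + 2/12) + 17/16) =-1081/528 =-2.05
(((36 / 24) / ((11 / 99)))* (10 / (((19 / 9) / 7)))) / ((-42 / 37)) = -14985 / 38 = -394.34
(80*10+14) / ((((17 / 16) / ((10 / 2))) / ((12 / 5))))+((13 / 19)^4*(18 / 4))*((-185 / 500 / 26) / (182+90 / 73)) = 108974851332262359 / 11853581132800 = 9193.41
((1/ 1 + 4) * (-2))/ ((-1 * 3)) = 10/ 3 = 3.33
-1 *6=-6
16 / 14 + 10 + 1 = 12.14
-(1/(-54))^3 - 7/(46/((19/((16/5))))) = -13089103/14486688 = -0.90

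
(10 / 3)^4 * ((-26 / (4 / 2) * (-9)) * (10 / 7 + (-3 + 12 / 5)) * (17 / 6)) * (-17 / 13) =-8381000 / 189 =-44343.92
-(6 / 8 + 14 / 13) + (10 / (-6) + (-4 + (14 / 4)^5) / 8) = 615601 / 9984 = 61.66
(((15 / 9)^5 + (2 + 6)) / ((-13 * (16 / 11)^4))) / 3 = -74215229 / 621084672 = -0.12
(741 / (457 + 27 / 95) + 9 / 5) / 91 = 0.04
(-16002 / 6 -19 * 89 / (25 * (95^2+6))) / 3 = -889.00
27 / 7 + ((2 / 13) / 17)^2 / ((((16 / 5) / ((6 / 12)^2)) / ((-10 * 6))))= 5274303 / 1367548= 3.86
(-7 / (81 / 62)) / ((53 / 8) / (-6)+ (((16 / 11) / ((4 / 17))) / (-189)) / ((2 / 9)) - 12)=534688 / 1322379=0.40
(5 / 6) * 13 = 65 / 6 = 10.83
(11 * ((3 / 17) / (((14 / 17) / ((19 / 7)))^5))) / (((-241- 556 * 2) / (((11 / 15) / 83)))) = -2274868910369 / 461406370726560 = -0.00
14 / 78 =0.18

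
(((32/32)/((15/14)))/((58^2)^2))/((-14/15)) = -1/11316496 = -0.00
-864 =-864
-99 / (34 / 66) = -3267 / 17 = -192.18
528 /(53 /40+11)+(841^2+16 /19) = 707324.68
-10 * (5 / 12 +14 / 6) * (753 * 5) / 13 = -207075 / 26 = -7964.42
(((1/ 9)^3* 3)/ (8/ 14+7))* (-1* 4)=-28/ 12879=-0.00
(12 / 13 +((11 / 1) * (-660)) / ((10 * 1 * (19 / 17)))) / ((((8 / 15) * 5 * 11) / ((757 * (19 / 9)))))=-35339.46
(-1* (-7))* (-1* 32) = -224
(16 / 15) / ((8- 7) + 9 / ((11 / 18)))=176 / 2595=0.07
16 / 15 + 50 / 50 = 31 / 15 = 2.07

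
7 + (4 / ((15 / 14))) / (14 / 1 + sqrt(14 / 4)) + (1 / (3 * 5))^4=4049336 / 556875 - 8 * sqrt(14) / 825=7.24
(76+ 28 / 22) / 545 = 170 / 1199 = 0.14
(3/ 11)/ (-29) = -3/ 319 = -0.01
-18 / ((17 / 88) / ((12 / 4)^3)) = -2515.76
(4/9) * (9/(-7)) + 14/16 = 0.30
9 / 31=0.29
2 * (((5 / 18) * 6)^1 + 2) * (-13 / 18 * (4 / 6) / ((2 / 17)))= -2431 / 81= -30.01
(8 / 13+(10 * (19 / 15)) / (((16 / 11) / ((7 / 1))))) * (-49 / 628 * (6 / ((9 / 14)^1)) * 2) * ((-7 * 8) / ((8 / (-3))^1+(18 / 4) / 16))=-2952039104 / 1402167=-2105.34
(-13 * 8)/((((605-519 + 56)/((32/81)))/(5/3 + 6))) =-38272/17253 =-2.22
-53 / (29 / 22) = -1166 / 29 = -40.21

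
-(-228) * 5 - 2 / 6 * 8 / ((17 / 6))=1139.06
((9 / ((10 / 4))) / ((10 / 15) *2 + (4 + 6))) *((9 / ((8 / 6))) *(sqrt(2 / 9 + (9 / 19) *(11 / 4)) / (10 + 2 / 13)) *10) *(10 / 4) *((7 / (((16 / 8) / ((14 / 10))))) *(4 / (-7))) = -7371 *sqrt(19817) / 56848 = -18.25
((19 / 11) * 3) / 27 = 19 / 99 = 0.19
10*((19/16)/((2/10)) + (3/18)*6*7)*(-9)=-9315/8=-1164.38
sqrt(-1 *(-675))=15 *sqrt(3)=25.98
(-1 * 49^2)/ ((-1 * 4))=2401/ 4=600.25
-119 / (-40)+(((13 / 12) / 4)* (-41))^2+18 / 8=1480637 / 11520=128.53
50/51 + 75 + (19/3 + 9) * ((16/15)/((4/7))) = 80021/765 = 104.60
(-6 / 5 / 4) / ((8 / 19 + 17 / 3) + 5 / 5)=-171 / 4040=-0.04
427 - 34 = 393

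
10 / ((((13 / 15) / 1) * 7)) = 150 / 91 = 1.65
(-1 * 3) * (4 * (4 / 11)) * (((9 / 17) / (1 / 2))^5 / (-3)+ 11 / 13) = -356654352 / 203039551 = -1.76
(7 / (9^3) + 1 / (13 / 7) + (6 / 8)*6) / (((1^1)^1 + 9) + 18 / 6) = 0.39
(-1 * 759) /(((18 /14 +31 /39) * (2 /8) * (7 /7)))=-207207 /142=-1459.20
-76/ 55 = -1.38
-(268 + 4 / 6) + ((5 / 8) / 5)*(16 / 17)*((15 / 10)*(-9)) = -13783 / 51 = -270.25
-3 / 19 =-0.16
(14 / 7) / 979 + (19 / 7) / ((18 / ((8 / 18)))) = 38336 / 555093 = 0.07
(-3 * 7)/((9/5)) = -35/3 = -11.67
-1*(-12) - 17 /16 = 175 /16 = 10.94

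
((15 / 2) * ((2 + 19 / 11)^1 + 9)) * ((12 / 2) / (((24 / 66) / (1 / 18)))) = 175 / 2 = 87.50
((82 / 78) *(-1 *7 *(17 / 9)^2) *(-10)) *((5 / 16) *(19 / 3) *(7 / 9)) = 275785475 / 682344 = 404.17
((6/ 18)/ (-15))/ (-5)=1/ 225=0.00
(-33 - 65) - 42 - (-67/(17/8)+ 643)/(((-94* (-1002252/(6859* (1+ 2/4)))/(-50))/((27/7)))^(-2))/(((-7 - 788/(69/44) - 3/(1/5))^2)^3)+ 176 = 891667880989640162597638409481/24768552249757785376509765625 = 36.00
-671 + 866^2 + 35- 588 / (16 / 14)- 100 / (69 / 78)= 34439853 / 46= 748692.46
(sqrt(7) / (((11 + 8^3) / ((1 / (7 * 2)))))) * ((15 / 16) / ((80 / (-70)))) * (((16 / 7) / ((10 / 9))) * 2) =-27 * sqrt(7) / 58576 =-0.00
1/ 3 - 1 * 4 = -11/ 3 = -3.67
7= 7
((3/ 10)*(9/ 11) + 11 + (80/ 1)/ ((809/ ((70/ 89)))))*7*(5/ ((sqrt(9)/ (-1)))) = -627768659/ 4752066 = -132.10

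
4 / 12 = 1 / 3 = 0.33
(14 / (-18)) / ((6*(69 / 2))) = -0.00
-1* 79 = -79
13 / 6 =2.17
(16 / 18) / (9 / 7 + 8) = 56 / 585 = 0.10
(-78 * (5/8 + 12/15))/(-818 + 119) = 741/4660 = 0.16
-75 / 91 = -0.82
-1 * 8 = -8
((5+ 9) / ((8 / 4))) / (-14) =-1 / 2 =-0.50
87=87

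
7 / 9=0.78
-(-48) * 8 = 384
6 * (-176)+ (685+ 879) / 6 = -2386 / 3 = -795.33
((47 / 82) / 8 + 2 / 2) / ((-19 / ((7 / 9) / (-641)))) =259 / 3784464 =0.00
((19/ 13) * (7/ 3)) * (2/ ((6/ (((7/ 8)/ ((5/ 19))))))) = 17689/ 4680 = 3.78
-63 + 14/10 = -308/5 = -61.60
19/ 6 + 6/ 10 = 113/ 30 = 3.77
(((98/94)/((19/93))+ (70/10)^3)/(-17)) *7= -2175992/15181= -143.34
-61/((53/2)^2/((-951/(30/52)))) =2011048/14045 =143.19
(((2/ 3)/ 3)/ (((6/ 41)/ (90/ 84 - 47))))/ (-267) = 26363/ 100926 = 0.26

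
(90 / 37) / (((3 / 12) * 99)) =40 / 407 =0.10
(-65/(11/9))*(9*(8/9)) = -4680/11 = -425.45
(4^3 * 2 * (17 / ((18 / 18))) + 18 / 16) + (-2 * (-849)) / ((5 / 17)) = 318013 / 40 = 7950.32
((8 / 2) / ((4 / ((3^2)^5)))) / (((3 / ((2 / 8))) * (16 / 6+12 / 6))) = 59049 / 56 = 1054.45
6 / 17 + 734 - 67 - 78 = 10019 / 17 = 589.35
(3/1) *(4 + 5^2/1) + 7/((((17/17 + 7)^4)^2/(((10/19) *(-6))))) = 6933184407/79691776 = 87.00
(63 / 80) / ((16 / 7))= 441 / 1280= 0.34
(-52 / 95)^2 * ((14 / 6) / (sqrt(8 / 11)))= 4732 * sqrt(22) / 27075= 0.82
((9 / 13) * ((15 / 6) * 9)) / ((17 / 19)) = 7695 / 442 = 17.41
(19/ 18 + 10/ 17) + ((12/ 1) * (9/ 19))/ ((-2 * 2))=1295/ 5814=0.22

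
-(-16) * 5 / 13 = 80 / 13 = 6.15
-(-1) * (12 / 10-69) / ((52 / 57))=-19323 / 260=-74.32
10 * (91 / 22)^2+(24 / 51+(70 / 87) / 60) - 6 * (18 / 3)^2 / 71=6424330208 / 38118267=168.54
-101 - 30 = -131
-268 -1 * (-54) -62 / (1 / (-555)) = 34196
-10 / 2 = -5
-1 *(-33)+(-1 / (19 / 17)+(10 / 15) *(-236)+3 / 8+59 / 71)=-4015339 / 32376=-124.02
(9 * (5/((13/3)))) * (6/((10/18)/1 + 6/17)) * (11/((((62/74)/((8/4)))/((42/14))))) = 302637060/56017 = 5402.59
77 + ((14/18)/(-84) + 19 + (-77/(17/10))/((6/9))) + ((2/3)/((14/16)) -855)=-10618175/12852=-826.19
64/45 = 1.42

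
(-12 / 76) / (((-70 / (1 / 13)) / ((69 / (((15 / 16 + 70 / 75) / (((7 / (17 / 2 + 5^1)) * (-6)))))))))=-2208 / 110903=-0.02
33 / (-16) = -2.06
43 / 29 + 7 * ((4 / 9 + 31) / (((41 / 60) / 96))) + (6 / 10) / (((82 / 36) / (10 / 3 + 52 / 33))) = 2022386329 / 65395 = 30925.70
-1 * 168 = -168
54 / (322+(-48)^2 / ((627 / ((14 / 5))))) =28215 / 173621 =0.16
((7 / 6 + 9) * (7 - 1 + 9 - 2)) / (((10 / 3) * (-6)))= -793 / 120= -6.61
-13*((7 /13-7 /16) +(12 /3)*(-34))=28267 /16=1766.69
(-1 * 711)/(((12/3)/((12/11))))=-2133/11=-193.91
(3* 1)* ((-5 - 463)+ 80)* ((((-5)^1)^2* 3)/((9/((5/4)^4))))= -1515625/64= -23681.64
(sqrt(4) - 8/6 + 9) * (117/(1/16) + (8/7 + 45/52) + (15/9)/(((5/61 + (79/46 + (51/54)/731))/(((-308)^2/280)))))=21146.79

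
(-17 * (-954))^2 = 263023524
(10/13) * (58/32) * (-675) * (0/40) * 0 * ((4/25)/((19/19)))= 0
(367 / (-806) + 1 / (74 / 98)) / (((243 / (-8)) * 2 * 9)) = -51830 / 32610357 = -0.00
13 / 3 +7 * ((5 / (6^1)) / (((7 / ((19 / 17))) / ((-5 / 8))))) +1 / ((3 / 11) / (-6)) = -14891 / 816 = -18.25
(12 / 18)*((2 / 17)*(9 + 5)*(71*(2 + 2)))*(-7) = -2182.90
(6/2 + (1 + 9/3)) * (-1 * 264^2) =-487872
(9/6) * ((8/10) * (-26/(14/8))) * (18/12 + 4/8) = -1248/35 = -35.66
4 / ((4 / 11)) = 11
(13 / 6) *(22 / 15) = 143 / 45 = 3.18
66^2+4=4360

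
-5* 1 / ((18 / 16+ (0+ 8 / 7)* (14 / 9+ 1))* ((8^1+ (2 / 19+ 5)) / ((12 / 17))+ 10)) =-191520 / 4426669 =-0.04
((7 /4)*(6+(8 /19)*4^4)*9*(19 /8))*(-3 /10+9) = 5924961 /160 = 37031.01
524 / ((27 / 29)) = 15196 / 27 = 562.81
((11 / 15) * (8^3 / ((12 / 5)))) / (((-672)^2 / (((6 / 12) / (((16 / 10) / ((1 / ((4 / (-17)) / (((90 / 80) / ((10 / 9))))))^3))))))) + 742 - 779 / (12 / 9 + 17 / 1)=316276316934967 / 452145971200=699.50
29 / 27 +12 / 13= 701 / 351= 2.00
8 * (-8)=-64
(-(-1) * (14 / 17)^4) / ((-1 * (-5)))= 38416 / 417605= 0.09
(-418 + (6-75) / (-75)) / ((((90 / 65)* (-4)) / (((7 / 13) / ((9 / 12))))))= 54.07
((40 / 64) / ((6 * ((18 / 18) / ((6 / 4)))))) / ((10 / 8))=1 / 8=0.12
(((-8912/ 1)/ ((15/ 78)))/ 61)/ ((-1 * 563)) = 231712/ 171715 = 1.35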